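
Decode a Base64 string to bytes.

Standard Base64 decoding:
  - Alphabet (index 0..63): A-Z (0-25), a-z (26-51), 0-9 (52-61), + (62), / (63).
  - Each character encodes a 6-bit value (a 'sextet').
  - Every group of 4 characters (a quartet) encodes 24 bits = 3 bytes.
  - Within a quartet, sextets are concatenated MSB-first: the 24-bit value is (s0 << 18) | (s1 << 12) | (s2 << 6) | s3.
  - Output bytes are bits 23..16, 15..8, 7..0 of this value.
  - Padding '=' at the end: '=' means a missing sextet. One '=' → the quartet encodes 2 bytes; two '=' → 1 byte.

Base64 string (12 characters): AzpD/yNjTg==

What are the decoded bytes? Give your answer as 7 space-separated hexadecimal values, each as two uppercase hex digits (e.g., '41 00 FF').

After char 0 ('A'=0): chars_in_quartet=1 acc=0x0 bytes_emitted=0
After char 1 ('z'=51): chars_in_quartet=2 acc=0x33 bytes_emitted=0
After char 2 ('p'=41): chars_in_quartet=3 acc=0xCE9 bytes_emitted=0
After char 3 ('D'=3): chars_in_quartet=4 acc=0x33A43 -> emit 03 3A 43, reset; bytes_emitted=3
After char 4 ('/'=63): chars_in_quartet=1 acc=0x3F bytes_emitted=3
After char 5 ('y'=50): chars_in_quartet=2 acc=0xFF2 bytes_emitted=3
After char 6 ('N'=13): chars_in_quartet=3 acc=0x3FC8D bytes_emitted=3
After char 7 ('j'=35): chars_in_quartet=4 acc=0xFF2363 -> emit FF 23 63, reset; bytes_emitted=6
After char 8 ('T'=19): chars_in_quartet=1 acc=0x13 bytes_emitted=6
After char 9 ('g'=32): chars_in_quartet=2 acc=0x4E0 bytes_emitted=6
Padding '==': partial quartet acc=0x4E0 -> emit 4E; bytes_emitted=7

Answer: 03 3A 43 FF 23 63 4E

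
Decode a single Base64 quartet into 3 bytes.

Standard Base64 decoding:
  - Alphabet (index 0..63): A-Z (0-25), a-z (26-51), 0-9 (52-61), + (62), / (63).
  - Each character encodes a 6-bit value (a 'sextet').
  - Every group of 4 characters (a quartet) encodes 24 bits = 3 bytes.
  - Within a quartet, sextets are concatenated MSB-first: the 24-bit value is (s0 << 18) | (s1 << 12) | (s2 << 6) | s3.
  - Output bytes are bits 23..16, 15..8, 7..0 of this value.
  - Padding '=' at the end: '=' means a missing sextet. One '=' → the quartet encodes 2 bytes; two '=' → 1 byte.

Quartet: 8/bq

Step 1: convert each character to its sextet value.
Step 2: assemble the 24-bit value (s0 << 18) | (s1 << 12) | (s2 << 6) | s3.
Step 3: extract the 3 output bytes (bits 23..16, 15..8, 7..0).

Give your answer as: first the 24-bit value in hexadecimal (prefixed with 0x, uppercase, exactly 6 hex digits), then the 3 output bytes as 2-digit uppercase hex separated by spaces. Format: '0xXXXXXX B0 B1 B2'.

Sextets: 8=60, /=63, b=27, q=42
24-bit: (60<<18) | (63<<12) | (27<<6) | 42
      = 0xF00000 | 0x03F000 | 0x0006C0 | 0x00002A
      = 0xF3F6EA
Bytes: (v>>16)&0xFF=F3, (v>>8)&0xFF=F6, v&0xFF=EA

Answer: 0xF3F6EA F3 F6 EA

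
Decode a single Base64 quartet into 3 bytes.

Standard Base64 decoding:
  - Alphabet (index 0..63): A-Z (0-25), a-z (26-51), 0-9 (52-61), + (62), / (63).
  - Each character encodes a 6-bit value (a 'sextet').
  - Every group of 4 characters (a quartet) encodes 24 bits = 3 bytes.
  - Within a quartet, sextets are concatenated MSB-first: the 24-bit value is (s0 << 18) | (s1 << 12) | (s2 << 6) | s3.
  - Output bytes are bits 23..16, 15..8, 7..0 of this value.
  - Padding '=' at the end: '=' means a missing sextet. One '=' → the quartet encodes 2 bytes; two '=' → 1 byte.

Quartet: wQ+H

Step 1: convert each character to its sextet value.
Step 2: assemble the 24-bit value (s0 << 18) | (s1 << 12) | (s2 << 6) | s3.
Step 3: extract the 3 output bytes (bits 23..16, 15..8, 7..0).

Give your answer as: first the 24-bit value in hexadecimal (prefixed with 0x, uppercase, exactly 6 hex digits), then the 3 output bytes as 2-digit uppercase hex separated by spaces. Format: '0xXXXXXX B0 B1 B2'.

Answer: 0xC10F87 C1 0F 87

Derivation:
Sextets: w=48, Q=16, +=62, H=7
24-bit: (48<<18) | (16<<12) | (62<<6) | 7
      = 0xC00000 | 0x010000 | 0x000F80 | 0x000007
      = 0xC10F87
Bytes: (v>>16)&0xFF=C1, (v>>8)&0xFF=0F, v&0xFF=87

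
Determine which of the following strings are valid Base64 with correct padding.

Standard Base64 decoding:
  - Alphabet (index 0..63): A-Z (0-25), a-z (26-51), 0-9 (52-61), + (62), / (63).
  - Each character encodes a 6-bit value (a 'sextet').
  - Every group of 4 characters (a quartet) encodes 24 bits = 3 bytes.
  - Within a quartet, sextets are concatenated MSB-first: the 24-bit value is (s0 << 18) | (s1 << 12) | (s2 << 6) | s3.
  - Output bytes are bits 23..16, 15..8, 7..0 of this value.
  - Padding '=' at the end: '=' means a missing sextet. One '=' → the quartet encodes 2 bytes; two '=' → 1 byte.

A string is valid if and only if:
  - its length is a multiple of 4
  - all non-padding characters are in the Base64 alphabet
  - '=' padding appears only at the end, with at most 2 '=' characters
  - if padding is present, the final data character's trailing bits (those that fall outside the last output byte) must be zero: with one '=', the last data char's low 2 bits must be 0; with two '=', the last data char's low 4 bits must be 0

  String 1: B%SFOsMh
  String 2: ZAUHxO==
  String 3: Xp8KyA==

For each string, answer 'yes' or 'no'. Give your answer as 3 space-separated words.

Answer: no no yes

Derivation:
String 1: 'B%SFOsMh' → invalid (bad char(s): ['%'])
String 2: 'ZAUHxO==' → invalid (bad trailing bits)
String 3: 'Xp8KyA==' → valid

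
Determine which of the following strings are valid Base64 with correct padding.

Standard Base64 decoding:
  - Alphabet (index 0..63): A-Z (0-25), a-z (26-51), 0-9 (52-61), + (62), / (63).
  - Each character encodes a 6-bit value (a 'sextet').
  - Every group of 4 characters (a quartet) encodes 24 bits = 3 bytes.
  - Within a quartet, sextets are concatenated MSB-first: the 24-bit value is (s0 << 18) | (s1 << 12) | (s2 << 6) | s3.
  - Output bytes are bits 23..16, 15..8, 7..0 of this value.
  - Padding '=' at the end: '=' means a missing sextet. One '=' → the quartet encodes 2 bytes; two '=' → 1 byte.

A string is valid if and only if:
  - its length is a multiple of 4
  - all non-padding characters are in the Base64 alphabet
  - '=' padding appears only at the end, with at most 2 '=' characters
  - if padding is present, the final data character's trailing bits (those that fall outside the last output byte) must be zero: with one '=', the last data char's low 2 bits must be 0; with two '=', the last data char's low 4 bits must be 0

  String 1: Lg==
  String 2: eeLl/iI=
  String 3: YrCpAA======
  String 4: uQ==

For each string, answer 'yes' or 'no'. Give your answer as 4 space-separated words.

Answer: yes yes no yes

Derivation:
String 1: 'Lg==' → valid
String 2: 'eeLl/iI=' → valid
String 3: 'YrCpAA======' → invalid (6 pad chars (max 2))
String 4: 'uQ==' → valid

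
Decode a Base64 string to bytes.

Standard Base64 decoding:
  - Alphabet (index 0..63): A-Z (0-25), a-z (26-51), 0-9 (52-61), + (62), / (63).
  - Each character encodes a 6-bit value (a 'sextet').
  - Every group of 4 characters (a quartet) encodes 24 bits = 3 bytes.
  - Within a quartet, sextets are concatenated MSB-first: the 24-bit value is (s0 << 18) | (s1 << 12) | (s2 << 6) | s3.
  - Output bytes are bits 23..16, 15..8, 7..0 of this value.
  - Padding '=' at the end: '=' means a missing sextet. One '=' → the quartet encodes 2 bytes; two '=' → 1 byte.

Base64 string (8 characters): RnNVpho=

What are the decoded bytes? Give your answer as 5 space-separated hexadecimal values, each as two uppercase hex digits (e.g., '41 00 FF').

Answer: 46 73 55 A6 1A

Derivation:
After char 0 ('R'=17): chars_in_quartet=1 acc=0x11 bytes_emitted=0
After char 1 ('n'=39): chars_in_quartet=2 acc=0x467 bytes_emitted=0
After char 2 ('N'=13): chars_in_quartet=3 acc=0x119CD bytes_emitted=0
After char 3 ('V'=21): chars_in_quartet=4 acc=0x467355 -> emit 46 73 55, reset; bytes_emitted=3
After char 4 ('p'=41): chars_in_quartet=1 acc=0x29 bytes_emitted=3
After char 5 ('h'=33): chars_in_quartet=2 acc=0xA61 bytes_emitted=3
After char 6 ('o'=40): chars_in_quartet=3 acc=0x29868 bytes_emitted=3
Padding '=': partial quartet acc=0x29868 -> emit A6 1A; bytes_emitted=5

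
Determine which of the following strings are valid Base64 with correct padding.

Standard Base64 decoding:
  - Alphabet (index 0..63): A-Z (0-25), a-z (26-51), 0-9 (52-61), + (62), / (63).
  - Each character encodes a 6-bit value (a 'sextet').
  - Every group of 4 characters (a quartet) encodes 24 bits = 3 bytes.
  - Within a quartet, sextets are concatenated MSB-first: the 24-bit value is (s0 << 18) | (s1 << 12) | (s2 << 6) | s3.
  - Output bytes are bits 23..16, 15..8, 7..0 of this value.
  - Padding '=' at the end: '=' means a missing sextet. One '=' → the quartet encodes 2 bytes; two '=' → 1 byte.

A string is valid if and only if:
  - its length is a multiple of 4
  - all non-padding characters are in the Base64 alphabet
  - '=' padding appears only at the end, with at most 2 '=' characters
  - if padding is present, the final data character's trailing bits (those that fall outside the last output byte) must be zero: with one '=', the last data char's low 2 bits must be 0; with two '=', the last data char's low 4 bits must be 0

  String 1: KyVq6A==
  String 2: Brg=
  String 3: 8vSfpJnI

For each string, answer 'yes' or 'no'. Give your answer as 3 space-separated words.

String 1: 'KyVq6A==' → valid
String 2: 'Brg=' → valid
String 3: '8vSfpJnI' → valid

Answer: yes yes yes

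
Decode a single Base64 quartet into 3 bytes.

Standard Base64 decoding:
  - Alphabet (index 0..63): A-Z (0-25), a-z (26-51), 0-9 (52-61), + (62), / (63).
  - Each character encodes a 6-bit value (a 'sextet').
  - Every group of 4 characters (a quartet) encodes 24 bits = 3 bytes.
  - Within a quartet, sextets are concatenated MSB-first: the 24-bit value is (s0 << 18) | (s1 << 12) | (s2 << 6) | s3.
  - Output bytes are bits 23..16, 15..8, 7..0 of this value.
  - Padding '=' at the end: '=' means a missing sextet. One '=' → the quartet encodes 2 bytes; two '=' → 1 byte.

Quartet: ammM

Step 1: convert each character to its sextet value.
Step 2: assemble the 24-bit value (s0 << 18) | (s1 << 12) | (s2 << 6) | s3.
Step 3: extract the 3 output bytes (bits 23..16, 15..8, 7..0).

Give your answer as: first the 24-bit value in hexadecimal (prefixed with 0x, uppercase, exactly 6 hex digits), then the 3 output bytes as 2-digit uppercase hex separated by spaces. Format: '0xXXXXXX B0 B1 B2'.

Answer: 0x6A698C 6A 69 8C

Derivation:
Sextets: a=26, m=38, m=38, M=12
24-bit: (26<<18) | (38<<12) | (38<<6) | 12
      = 0x680000 | 0x026000 | 0x000980 | 0x00000C
      = 0x6A698C
Bytes: (v>>16)&0xFF=6A, (v>>8)&0xFF=69, v&0xFF=8C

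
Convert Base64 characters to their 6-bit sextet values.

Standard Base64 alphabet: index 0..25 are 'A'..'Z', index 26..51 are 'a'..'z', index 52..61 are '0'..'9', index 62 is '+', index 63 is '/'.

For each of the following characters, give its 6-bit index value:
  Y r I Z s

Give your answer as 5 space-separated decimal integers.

Answer: 24 43 8 25 44

Derivation:
'Y': A..Z range, ord('Y') − ord('A') = 24
'r': a..z range, 26 + ord('r') − ord('a') = 43
'I': A..Z range, ord('I') − ord('A') = 8
'Z': A..Z range, ord('Z') − ord('A') = 25
's': a..z range, 26 + ord('s') − ord('a') = 44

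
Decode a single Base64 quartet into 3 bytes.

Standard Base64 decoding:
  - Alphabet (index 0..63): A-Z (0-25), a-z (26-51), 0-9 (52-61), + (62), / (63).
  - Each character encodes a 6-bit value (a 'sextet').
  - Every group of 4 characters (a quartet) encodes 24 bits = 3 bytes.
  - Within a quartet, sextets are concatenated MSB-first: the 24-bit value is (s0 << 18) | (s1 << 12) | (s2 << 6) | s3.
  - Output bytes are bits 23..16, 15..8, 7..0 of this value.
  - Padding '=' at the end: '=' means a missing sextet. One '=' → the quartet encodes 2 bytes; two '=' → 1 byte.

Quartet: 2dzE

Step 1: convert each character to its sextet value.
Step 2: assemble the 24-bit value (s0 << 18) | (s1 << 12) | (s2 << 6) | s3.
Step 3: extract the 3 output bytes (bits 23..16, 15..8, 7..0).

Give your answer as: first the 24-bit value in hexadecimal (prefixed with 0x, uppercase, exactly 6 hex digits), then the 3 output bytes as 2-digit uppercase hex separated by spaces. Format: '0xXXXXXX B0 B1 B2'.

Answer: 0xD9DCC4 D9 DC C4

Derivation:
Sextets: 2=54, d=29, z=51, E=4
24-bit: (54<<18) | (29<<12) | (51<<6) | 4
      = 0xD80000 | 0x01D000 | 0x000CC0 | 0x000004
      = 0xD9DCC4
Bytes: (v>>16)&0xFF=D9, (v>>8)&0xFF=DC, v&0xFF=C4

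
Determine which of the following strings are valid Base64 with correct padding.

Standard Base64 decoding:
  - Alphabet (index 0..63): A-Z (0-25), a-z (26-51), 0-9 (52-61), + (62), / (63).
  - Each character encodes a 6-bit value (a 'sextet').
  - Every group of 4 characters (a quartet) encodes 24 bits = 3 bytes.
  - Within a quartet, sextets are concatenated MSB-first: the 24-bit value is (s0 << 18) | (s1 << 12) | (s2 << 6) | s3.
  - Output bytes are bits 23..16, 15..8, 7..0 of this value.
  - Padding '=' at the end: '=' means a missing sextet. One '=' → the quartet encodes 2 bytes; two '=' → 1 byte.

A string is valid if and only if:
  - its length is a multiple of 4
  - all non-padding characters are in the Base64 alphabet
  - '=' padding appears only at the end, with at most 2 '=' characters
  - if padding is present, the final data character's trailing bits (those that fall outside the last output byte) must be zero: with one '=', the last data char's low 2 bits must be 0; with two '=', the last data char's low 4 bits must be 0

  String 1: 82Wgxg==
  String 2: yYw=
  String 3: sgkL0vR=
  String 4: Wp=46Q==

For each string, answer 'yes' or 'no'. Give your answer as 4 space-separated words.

Answer: yes yes no no

Derivation:
String 1: '82Wgxg==' → valid
String 2: 'yYw=' → valid
String 3: 'sgkL0vR=' → invalid (bad trailing bits)
String 4: 'Wp=46Q==' → invalid (bad char(s): ['=']; '=' in middle)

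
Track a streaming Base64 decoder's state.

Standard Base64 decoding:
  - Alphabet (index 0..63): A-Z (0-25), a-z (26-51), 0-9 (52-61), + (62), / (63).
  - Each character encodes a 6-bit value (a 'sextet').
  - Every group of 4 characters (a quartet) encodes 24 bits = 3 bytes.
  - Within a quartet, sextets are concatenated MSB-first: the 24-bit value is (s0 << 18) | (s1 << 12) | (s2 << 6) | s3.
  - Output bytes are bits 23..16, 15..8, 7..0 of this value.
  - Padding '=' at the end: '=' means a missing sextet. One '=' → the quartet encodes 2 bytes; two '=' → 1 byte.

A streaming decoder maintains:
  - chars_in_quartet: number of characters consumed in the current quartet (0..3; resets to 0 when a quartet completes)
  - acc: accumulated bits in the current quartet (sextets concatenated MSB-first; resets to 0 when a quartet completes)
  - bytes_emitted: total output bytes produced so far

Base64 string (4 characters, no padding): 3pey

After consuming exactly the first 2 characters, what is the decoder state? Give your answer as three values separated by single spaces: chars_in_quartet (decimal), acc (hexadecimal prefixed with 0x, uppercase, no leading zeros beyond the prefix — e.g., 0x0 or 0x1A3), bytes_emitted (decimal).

Answer: 2 0xDE9 0

Derivation:
After char 0 ('3'=55): chars_in_quartet=1 acc=0x37 bytes_emitted=0
After char 1 ('p'=41): chars_in_quartet=2 acc=0xDE9 bytes_emitted=0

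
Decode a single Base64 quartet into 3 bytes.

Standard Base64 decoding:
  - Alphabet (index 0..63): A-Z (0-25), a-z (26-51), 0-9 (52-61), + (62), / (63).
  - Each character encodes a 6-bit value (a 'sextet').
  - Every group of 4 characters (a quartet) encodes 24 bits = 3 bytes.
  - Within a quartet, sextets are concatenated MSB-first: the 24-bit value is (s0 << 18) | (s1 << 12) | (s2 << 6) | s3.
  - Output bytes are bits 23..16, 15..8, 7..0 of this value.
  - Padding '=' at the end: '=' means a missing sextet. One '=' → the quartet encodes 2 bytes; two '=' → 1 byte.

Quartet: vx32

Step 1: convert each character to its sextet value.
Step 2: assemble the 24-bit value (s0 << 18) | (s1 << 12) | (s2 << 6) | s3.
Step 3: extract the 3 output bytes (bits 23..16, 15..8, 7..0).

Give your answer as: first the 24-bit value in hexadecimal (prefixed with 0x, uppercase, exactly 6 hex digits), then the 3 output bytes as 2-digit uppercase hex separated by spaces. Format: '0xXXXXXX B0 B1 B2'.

Sextets: v=47, x=49, 3=55, 2=54
24-bit: (47<<18) | (49<<12) | (55<<6) | 54
      = 0xBC0000 | 0x031000 | 0x000DC0 | 0x000036
      = 0xBF1DF6
Bytes: (v>>16)&0xFF=BF, (v>>8)&0xFF=1D, v&0xFF=F6

Answer: 0xBF1DF6 BF 1D F6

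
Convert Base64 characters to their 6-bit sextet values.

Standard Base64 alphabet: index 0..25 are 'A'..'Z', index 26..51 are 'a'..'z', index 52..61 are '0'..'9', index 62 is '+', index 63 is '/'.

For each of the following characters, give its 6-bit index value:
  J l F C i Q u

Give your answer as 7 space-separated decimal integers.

'J': A..Z range, ord('J') − ord('A') = 9
'l': a..z range, 26 + ord('l') − ord('a') = 37
'F': A..Z range, ord('F') − ord('A') = 5
'C': A..Z range, ord('C') − ord('A') = 2
'i': a..z range, 26 + ord('i') − ord('a') = 34
'Q': A..Z range, ord('Q') − ord('A') = 16
'u': a..z range, 26 + ord('u') − ord('a') = 46

Answer: 9 37 5 2 34 16 46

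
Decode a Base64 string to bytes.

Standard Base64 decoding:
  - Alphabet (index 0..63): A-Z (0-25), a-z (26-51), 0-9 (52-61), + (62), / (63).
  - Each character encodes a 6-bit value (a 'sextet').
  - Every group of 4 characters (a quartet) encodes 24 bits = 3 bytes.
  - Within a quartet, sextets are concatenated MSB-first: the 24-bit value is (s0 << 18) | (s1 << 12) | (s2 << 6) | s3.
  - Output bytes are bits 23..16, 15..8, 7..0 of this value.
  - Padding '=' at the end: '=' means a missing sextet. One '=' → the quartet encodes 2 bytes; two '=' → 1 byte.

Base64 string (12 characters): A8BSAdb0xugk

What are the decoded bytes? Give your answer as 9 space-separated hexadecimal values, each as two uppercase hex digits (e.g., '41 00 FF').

Answer: 03 C0 52 01 D6 F4 C6 E8 24

Derivation:
After char 0 ('A'=0): chars_in_quartet=1 acc=0x0 bytes_emitted=0
After char 1 ('8'=60): chars_in_quartet=2 acc=0x3C bytes_emitted=0
After char 2 ('B'=1): chars_in_quartet=3 acc=0xF01 bytes_emitted=0
After char 3 ('S'=18): chars_in_quartet=4 acc=0x3C052 -> emit 03 C0 52, reset; bytes_emitted=3
After char 4 ('A'=0): chars_in_quartet=1 acc=0x0 bytes_emitted=3
After char 5 ('d'=29): chars_in_quartet=2 acc=0x1D bytes_emitted=3
After char 6 ('b'=27): chars_in_quartet=3 acc=0x75B bytes_emitted=3
After char 7 ('0'=52): chars_in_quartet=4 acc=0x1D6F4 -> emit 01 D6 F4, reset; bytes_emitted=6
After char 8 ('x'=49): chars_in_quartet=1 acc=0x31 bytes_emitted=6
After char 9 ('u'=46): chars_in_quartet=2 acc=0xC6E bytes_emitted=6
After char 10 ('g'=32): chars_in_quartet=3 acc=0x31BA0 bytes_emitted=6
After char 11 ('k'=36): chars_in_quartet=4 acc=0xC6E824 -> emit C6 E8 24, reset; bytes_emitted=9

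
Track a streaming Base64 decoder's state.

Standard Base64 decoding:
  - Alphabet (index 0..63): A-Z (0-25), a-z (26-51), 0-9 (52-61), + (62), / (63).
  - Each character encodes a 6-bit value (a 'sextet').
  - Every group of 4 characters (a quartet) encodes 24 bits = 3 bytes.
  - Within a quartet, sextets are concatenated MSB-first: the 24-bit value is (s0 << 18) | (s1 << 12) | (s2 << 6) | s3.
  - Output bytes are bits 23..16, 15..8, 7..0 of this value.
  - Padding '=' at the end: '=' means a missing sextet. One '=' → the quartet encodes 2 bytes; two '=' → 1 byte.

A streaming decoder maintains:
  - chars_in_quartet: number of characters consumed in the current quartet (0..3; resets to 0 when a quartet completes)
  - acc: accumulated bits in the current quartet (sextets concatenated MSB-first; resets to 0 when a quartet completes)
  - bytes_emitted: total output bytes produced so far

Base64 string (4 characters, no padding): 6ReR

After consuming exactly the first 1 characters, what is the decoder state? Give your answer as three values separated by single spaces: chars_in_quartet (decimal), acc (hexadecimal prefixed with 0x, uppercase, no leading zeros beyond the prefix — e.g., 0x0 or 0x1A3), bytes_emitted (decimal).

After char 0 ('6'=58): chars_in_quartet=1 acc=0x3A bytes_emitted=0

Answer: 1 0x3A 0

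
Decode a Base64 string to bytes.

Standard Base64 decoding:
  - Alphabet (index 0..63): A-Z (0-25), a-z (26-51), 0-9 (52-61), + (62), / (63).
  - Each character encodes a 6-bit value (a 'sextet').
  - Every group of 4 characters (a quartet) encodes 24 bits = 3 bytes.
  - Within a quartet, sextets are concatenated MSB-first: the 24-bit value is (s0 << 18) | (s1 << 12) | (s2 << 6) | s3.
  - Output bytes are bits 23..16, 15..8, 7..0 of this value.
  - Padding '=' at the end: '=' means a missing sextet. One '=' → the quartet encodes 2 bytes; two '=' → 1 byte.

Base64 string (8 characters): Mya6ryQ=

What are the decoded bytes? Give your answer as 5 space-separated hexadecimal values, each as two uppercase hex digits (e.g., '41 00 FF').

After char 0 ('M'=12): chars_in_quartet=1 acc=0xC bytes_emitted=0
After char 1 ('y'=50): chars_in_quartet=2 acc=0x332 bytes_emitted=0
After char 2 ('a'=26): chars_in_quartet=3 acc=0xCC9A bytes_emitted=0
After char 3 ('6'=58): chars_in_quartet=4 acc=0x3326BA -> emit 33 26 BA, reset; bytes_emitted=3
After char 4 ('r'=43): chars_in_quartet=1 acc=0x2B bytes_emitted=3
After char 5 ('y'=50): chars_in_quartet=2 acc=0xAF2 bytes_emitted=3
After char 6 ('Q'=16): chars_in_quartet=3 acc=0x2BC90 bytes_emitted=3
Padding '=': partial quartet acc=0x2BC90 -> emit AF 24; bytes_emitted=5

Answer: 33 26 BA AF 24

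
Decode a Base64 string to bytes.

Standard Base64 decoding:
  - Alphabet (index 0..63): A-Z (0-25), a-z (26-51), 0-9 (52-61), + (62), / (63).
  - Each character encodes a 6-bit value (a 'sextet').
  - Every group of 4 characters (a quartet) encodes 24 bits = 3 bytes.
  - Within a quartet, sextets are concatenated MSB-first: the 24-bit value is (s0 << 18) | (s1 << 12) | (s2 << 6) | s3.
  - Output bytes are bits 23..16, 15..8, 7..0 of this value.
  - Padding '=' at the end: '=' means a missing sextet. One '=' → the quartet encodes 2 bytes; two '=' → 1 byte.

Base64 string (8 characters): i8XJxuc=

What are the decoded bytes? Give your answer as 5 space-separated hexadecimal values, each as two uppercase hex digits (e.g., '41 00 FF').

Answer: 8B C5 C9 C6 E7

Derivation:
After char 0 ('i'=34): chars_in_quartet=1 acc=0x22 bytes_emitted=0
After char 1 ('8'=60): chars_in_quartet=2 acc=0x8BC bytes_emitted=0
After char 2 ('X'=23): chars_in_quartet=3 acc=0x22F17 bytes_emitted=0
After char 3 ('J'=9): chars_in_quartet=4 acc=0x8BC5C9 -> emit 8B C5 C9, reset; bytes_emitted=3
After char 4 ('x'=49): chars_in_quartet=1 acc=0x31 bytes_emitted=3
After char 5 ('u'=46): chars_in_quartet=2 acc=0xC6E bytes_emitted=3
After char 6 ('c'=28): chars_in_quartet=3 acc=0x31B9C bytes_emitted=3
Padding '=': partial quartet acc=0x31B9C -> emit C6 E7; bytes_emitted=5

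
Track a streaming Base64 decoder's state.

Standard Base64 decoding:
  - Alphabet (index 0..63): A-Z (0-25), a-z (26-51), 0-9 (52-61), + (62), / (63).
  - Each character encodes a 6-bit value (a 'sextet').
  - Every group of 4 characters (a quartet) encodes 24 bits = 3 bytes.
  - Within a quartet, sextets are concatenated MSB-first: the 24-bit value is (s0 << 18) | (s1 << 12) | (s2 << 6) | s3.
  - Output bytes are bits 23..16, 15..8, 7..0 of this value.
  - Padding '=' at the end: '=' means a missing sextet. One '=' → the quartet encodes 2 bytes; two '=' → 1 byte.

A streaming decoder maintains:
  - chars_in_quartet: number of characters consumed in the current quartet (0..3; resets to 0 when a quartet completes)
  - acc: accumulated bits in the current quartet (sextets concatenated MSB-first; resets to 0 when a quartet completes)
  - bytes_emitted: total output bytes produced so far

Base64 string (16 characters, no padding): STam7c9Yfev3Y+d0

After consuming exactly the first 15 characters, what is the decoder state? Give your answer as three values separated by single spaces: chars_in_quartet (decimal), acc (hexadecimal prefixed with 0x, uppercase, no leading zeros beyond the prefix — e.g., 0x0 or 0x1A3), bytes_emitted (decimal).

After char 0 ('S'=18): chars_in_quartet=1 acc=0x12 bytes_emitted=0
After char 1 ('T'=19): chars_in_quartet=2 acc=0x493 bytes_emitted=0
After char 2 ('a'=26): chars_in_quartet=3 acc=0x124DA bytes_emitted=0
After char 3 ('m'=38): chars_in_quartet=4 acc=0x4936A6 -> emit 49 36 A6, reset; bytes_emitted=3
After char 4 ('7'=59): chars_in_quartet=1 acc=0x3B bytes_emitted=3
After char 5 ('c'=28): chars_in_quartet=2 acc=0xEDC bytes_emitted=3
After char 6 ('9'=61): chars_in_quartet=3 acc=0x3B73D bytes_emitted=3
After char 7 ('Y'=24): chars_in_quartet=4 acc=0xEDCF58 -> emit ED CF 58, reset; bytes_emitted=6
After char 8 ('f'=31): chars_in_quartet=1 acc=0x1F bytes_emitted=6
After char 9 ('e'=30): chars_in_quartet=2 acc=0x7DE bytes_emitted=6
After char 10 ('v'=47): chars_in_quartet=3 acc=0x1F7AF bytes_emitted=6
After char 11 ('3'=55): chars_in_quartet=4 acc=0x7DEBF7 -> emit 7D EB F7, reset; bytes_emitted=9
After char 12 ('Y'=24): chars_in_quartet=1 acc=0x18 bytes_emitted=9
After char 13 ('+'=62): chars_in_quartet=2 acc=0x63E bytes_emitted=9
After char 14 ('d'=29): chars_in_quartet=3 acc=0x18F9D bytes_emitted=9

Answer: 3 0x18F9D 9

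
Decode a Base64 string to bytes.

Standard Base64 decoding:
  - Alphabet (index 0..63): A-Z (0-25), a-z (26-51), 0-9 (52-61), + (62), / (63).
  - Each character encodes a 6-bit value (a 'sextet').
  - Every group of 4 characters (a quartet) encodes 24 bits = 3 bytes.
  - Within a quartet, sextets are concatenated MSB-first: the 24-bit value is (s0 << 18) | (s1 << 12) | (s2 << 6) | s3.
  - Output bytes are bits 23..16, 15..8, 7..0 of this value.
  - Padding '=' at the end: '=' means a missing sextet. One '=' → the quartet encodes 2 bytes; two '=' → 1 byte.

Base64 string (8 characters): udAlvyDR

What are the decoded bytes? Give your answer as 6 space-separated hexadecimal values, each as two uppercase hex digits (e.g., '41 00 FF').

After char 0 ('u'=46): chars_in_quartet=1 acc=0x2E bytes_emitted=0
After char 1 ('d'=29): chars_in_quartet=2 acc=0xB9D bytes_emitted=0
After char 2 ('A'=0): chars_in_quartet=3 acc=0x2E740 bytes_emitted=0
After char 3 ('l'=37): chars_in_quartet=4 acc=0xB9D025 -> emit B9 D0 25, reset; bytes_emitted=3
After char 4 ('v'=47): chars_in_quartet=1 acc=0x2F bytes_emitted=3
After char 5 ('y'=50): chars_in_quartet=2 acc=0xBF2 bytes_emitted=3
After char 6 ('D'=3): chars_in_quartet=3 acc=0x2FC83 bytes_emitted=3
After char 7 ('R'=17): chars_in_quartet=4 acc=0xBF20D1 -> emit BF 20 D1, reset; bytes_emitted=6

Answer: B9 D0 25 BF 20 D1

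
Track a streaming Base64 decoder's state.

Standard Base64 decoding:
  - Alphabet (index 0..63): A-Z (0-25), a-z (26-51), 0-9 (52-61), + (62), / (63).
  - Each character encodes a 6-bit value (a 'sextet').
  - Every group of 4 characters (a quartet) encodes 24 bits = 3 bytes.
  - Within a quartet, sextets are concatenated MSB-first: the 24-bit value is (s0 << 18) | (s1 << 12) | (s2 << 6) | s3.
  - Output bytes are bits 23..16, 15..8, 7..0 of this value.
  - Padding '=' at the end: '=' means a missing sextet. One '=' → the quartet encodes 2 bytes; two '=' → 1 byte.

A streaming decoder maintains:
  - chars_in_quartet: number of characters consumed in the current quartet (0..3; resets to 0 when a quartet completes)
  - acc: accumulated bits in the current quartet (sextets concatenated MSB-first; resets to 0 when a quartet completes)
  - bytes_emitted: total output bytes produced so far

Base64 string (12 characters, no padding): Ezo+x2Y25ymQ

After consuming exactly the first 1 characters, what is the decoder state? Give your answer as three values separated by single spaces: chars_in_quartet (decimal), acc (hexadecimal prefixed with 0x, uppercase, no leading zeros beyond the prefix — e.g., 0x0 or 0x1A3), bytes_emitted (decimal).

After char 0 ('E'=4): chars_in_quartet=1 acc=0x4 bytes_emitted=0

Answer: 1 0x4 0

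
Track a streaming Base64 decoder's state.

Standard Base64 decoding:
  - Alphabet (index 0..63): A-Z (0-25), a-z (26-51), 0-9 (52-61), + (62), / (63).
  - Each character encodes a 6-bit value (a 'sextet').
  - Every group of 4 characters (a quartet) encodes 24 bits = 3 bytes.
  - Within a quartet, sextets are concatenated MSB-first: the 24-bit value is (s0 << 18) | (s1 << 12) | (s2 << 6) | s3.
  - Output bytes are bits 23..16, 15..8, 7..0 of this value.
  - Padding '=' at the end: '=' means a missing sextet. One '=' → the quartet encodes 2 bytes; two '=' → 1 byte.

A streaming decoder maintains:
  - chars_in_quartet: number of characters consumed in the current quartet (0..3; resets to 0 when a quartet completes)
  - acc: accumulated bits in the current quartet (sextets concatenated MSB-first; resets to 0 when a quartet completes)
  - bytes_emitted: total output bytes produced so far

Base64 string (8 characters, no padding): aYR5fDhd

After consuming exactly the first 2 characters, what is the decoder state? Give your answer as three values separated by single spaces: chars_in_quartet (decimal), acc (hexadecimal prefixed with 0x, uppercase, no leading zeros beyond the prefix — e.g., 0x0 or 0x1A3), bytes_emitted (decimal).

Answer: 2 0x698 0

Derivation:
After char 0 ('a'=26): chars_in_quartet=1 acc=0x1A bytes_emitted=0
After char 1 ('Y'=24): chars_in_quartet=2 acc=0x698 bytes_emitted=0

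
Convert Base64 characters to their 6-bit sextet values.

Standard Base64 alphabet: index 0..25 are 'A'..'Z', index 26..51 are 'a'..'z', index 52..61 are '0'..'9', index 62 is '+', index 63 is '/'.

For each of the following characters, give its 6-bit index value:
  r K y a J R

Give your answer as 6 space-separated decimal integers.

'r': a..z range, 26 + ord('r') − ord('a') = 43
'K': A..Z range, ord('K') − ord('A') = 10
'y': a..z range, 26 + ord('y') − ord('a') = 50
'a': a..z range, 26 + ord('a') − ord('a') = 26
'J': A..Z range, ord('J') − ord('A') = 9
'R': A..Z range, ord('R') − ord('A') = 17

Answer: 43 10 50 26 9 17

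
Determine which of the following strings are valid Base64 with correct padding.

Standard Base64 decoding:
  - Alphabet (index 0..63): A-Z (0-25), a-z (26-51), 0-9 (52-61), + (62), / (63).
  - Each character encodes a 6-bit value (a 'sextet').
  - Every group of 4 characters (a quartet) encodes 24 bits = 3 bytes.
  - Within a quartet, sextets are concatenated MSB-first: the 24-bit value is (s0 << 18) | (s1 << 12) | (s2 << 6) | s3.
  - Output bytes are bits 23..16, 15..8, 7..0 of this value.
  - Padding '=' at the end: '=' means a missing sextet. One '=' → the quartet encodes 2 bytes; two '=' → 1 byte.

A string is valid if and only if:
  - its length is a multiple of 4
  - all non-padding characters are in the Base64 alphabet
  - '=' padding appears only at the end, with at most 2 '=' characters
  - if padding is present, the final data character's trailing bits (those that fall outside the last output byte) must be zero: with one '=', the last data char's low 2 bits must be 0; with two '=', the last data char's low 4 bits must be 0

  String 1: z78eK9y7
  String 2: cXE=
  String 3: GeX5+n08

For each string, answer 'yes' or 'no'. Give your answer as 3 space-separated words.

Answer: yes yes yes

Derivation:
String 1: 'z78eK9y7' → valid
String 2: 'cXE=' → valid
String 3: 'GeX5+n08' → valid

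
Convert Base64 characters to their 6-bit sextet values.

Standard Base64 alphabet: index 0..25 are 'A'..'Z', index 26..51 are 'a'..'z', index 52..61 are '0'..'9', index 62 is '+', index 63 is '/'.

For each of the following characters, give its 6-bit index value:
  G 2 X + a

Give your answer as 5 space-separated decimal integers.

Answer: 6 54 23 62 26

Derivation:
'G': A..Z range, ord('G') − ord('A') = 6
'2': 0..9 range, 52 + ord('2') − ord('0') = 54
'X': A..Z range, ord('X') − ord('A') = 23
'+': index 62
'a': a..z range, 26 + ord('a') − ord('a') = 26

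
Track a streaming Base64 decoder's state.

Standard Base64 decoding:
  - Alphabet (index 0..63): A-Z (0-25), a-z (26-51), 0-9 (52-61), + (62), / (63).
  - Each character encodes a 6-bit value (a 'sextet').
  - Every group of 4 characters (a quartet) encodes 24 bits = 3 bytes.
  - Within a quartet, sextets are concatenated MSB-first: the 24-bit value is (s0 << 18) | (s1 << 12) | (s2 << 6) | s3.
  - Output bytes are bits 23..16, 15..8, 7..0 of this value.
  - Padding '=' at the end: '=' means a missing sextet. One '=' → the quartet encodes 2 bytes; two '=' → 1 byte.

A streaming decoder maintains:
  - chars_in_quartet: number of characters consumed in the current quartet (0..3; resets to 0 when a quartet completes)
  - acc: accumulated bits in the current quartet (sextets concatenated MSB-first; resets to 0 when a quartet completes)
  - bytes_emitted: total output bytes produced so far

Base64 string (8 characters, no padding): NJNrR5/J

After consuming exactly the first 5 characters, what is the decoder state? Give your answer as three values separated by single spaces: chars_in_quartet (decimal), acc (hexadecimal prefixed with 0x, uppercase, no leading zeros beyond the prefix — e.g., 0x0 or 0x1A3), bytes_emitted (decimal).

Answer: 1 0x11 3

Derivation:
After char 0 ('N'=13): chars_in_quartet=1 acc=0xD bytes_emitted=0
After char 1 ('J'=9): chars_in_quartet=2 acc=0x349 bytes_emitted=0
After char 2 ('N'=13): chars_in_quartet=3 acc=0xD24D bytes_emitted=0
After char 3 ('r'=43): chars_in_quartet=4 acc=0x34936B -> emit 34 93 6B, reset; bytes_emitted=3
After char 4 ('R'=17): chars_in_quartet=1 acc=0x11 bytes_emitted=3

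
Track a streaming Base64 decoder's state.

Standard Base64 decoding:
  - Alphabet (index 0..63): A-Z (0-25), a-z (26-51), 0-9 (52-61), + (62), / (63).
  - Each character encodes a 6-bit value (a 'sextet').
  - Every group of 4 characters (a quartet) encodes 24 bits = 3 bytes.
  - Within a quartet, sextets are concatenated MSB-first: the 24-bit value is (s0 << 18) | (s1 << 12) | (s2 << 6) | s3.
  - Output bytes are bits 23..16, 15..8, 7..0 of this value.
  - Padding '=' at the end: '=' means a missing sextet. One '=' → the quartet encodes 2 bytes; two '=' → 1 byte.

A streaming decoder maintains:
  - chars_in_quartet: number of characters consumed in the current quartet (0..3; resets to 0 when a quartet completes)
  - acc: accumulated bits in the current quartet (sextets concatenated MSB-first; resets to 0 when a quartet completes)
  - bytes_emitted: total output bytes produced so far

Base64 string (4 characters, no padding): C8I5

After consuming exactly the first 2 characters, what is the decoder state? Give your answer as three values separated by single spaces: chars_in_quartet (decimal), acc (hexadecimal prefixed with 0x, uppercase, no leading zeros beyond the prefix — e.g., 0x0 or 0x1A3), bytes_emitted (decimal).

Answer: 2 0xBC 0

Derivation:
After char 0 ('C'=2): chars_in_quartet=1 acc=0x2 bytes_emitted=0
After char 1 ('8'=60): chars_in_quartet=2 acc=0xBC bytes_emitted=0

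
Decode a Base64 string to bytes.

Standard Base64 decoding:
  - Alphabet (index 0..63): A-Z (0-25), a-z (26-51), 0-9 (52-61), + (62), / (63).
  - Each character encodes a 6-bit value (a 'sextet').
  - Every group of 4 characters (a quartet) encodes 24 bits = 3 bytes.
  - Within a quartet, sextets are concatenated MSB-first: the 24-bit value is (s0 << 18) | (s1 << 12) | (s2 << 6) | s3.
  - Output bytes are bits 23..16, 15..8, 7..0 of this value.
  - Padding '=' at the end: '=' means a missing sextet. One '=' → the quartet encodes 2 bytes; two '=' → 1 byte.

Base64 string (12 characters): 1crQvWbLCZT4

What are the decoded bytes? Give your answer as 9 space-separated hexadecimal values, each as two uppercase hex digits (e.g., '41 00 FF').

After char 0 ('1'=53): chars_in_quartet=1 acc=0x35 bytes_emitted=0
After char 1 ('c'=28): chars_in_quartet=2 acc=0xD5C bytes_emitted=0
After char 2 ('r'=43): chars_in_quartet=3 acc=0x3572B bytes_emitted=0
After char 3 ('Q'=16): chars_in_quartet=4 acc=0xD5CAD0 -> emit D5 CA D0, reset; bytes_emitted=3
After char 4 ('v'=47): chars_in_quartet=1 acc=0x2F bytes_emitted=3
After char 5 ('W'=22): chars_in_quartet=2 acc=0xBD6 bytes_emitted=3
After char 6 ('b'=27): chars_in_quartet=3 acc=0x2F59B bytes_emitted=3
After char 7 ('L'=11): chars_in_quartet=4 acc=0xBD66CB -> emit BD 66 CB, reset; bytes_emitted=6
After char 8 ('C'=2): chars_in_quartet=1 acc=0x2 bytes_emitted=6
After char 9 ('Z'=25): chars_in_quartet=2 acc=0x99 bytes_emitted=6
After char 10 ('T'=19): chars_in_quartet=3 acc=0x2653 bytes_emitted=6
After char 11 ('4'=56): chars_in_quartet=4 acc=0x994F8 -> emit 09 94 F8, reset; bytes_emitted=9

Answer: D5 CA D0 BD 66 CB 09 94 F8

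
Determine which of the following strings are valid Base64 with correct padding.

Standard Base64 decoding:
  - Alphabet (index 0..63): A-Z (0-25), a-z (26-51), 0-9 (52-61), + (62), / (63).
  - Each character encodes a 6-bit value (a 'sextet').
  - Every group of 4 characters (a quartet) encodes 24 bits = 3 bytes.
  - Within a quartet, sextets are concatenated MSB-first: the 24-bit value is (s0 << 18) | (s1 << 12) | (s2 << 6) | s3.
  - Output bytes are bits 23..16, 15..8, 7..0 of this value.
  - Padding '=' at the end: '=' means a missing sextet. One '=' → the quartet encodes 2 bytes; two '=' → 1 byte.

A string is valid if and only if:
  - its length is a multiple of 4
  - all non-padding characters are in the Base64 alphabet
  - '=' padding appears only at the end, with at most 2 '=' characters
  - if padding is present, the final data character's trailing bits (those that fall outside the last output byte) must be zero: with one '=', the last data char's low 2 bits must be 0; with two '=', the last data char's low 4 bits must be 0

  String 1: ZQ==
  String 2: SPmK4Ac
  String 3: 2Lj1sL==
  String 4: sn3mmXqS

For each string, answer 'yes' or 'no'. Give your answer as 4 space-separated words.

Answer: yes no no yes

Derivation:
String 1: 'ZQ==' → valid
String 2: 'SPmK4Ac' → invalid (len=7 not mult of 4)
String 3: '2Lj1sL==' → invalid (bad trailing bits)
String 4: 'sn3mmXqS' → valid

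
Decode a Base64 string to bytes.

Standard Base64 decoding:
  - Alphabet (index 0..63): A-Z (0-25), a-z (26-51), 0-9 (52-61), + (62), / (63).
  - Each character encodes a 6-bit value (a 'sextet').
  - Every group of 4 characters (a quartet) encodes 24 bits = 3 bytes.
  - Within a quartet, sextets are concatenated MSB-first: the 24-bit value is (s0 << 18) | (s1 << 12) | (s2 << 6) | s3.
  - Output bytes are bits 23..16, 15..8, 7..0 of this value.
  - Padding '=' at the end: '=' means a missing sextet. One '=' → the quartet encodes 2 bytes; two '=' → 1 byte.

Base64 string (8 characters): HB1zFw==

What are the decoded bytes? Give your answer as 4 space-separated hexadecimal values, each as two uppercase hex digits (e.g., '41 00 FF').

Answer: 1C 1D 73 17

Derivation:
After char 0 ('H'=7): chars_in_quartet=1 acc=0x7 bytes_emitted=0
After char 1 ('B'=1): chars_in_quartet=2 acc=0x1C1 bytes_emitted=0
After char 2 ('1'=53): chars_in_quartet=3 acc=0x7075 bytes_emitted=0
After char 3 ('z'=51): chars_in_quartet=4 acc=0x1C1D73 -> emit 1C 1D 73, reset; bytes_emitted=3
After char 4 ('F'=5): chars_in_quartet=1 acc=0x5 bytes_emitted=3
After char 5 ('w'=48): chars_in_quartet=2 acc=0x170 bytes_emitted=3
Padding '==': partial quartet acc=0x170 -> emit 17; bytes_emitted=4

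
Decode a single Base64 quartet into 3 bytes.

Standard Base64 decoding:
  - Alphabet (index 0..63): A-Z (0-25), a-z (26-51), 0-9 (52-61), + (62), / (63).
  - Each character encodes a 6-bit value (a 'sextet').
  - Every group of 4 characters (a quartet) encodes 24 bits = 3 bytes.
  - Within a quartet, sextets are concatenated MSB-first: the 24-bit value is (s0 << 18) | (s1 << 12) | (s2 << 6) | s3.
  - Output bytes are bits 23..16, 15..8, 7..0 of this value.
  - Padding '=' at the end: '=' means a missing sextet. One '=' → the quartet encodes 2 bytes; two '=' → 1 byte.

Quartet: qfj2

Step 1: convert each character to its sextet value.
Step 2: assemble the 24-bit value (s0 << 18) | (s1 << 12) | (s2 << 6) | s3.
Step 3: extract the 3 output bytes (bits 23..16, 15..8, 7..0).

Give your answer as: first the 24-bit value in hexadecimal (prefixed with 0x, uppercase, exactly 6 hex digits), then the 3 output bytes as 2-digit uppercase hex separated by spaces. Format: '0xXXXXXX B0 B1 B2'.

Answer: 0xA9F8F6 A9 F8 F6

Derivation:
Sextets: q=42, f=31, j=35, 2=54
24-bit: (42<<18) | (31<<12) | (35<<6) | 54
      = 0xA80000 | 0x01F000 | 0x0008C0 | 0x000036
      = 0xA9F8F6
Bytes: (v>>16)&0xFF=A9, (v>>8)&0xFF=F8, v&0xFF=F6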